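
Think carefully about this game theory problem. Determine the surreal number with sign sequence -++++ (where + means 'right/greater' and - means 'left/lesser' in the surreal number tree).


Sign expansion: -++++
Rule: track bounds (lo, hi), initially (-inf, +inf). On '+', the current value becomes lo and we move to the simplest number in (value, hi): value + 1 if hi = +inf, otherwise the midpoint (value + hi)/2. On '-', the current value becomes hi and we move to value - 1 if lo = -inf, otherwise the midpoint (lo + value)/2.
Start at 0.
Step 1: sign = -, move left. Bounds: (-inf, 0). Value = -1
Step 2: sign = +, move right. Bounds: (-1, 0). Value = -1/2
Step 3: sign = +, move right. Bounds: (-1/2, 0). Value = -1/4
Step 4: sign = +, move right. Bounds: (-1/4, 0). Value = -1/8
Step 5: sign = +, move right. Bounds: (-1/8, 0). Value = -1/16
The surreal number with sign expansion -++++ is -1/16.

-1/16


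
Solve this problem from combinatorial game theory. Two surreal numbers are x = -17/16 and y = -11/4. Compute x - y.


x = -17/16, y = -11/4
Converting to common denominator: 16
x = -17/16, y = -44/16
x - y = -17/16 - -11/4 = 27/16

27/16


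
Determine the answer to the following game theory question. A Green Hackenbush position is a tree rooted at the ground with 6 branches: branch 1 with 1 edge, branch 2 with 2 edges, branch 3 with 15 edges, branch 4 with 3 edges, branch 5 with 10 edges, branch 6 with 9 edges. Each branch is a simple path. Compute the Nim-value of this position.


The tree has 6 branches from the ground vertex.
In Green Hackenbush, the Nim-value of a simple path of length k is k.
Branch 1: length 1, Nim-value = 1
Branch 2: length 2, Nim-value = 2
Branch 3: length 15, Nim-value = 15
Branch 4: length 3, Nim-value = 3
Branch 5: length 10, Nim-value = 10
Branch 6: length 9, Nim-value = 9
Total Nim-value = XOR of all branch values:
0 XOR 1 = 1
1 XOR 2 = 3
3 XOR 15 = 12
12 XOR 3 = 15
15 XOR 10 = 5
5 XOR 9 = 12
Nim-value of the tree = 12

12


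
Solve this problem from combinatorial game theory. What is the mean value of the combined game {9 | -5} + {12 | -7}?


G1 = {9 | -5}, G2 = {12 | -7}
Each is a switch {a | b} with numbers a > b; its mean value is (a + b)/2, and mean value is additive over game sums: m(G1 + G2) = m(G1) + m(G2).
Mean of G1 = (9 + (-5))/2 = 4/2 = 2
Mean of G2 = (12 + (-7))/2 = 5/2 = 5/2
Mean of G1 + G2 = 2 + 5/2 = 9/2

9/2


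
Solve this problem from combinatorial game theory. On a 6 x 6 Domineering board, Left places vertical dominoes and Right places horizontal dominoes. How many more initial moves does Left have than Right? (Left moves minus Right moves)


Board is 6 x 6 (rows x cols).
Left (vertical) placements: (rows-1) * cols = 5 * 6 = 30
Right (horizontal) placements: rows * (cols-1) = 6 * 5 = 30
Advantage = Left - Right = 30 - 30 = 0

0


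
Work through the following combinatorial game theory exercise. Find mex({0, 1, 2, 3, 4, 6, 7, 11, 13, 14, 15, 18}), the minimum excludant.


Set = {0, 1, 2, 3, 4, 6, 7, 11, 13, 14, 15, 18}
0 is in the set.
1 is in the set.
2 is in the set.
3 is in the set.
4 is in the set.
5 is NOT in the set. This is the mex.
mex = 5

5


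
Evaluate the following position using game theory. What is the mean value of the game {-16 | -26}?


Game = {-16 | -26}, a switch {a | b} with numbers a > b.
Its thermograph has left wall a - t and right wall b + t, which meet at t = (a - b)/2, where both equal (a + b)/2. So the mast (mean value) is at (a + b)/2.
Mean = (-16 + (-26))/2 = -42/2 = -21

-21


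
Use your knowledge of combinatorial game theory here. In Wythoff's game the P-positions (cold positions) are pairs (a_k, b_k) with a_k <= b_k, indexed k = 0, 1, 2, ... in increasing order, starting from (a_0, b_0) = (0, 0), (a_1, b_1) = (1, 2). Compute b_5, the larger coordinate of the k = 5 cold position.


By Wythoff's theorem, a_k = floor(k * phi) and b_k = floor(k * phi^2) = a_k + k, where phi = (1 + sqrt(5))/2 is the golden ratio.
phi = (1 + sqrt(5))/2 = 1.618034
phi^2 = phi + 1 = 2.618034
k = 5
k * phi^2 = 5 * 2.618034 = 13.090170
b_5 = floor(k * phi^2) = 13 (check: a_5 + k = 8 + 5 = 13)

13


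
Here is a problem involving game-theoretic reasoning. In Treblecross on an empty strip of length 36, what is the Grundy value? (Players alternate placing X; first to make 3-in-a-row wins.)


Treblecross: place X on empty cells; 3-in-a-row wins.
Playing within two cells of an existing X lets the opponent win at once, so sensible play treats the cells i-2..i+2 around each X as dead. The player left with no safe cell loses, so this is a normal-play take-away game on strips of safe cells.
Placing X at cell i (0-indexed) of a strip of k safe cells leaves independent strips of sizes max(0, i-2) and max(0, k-i-3). Hence G(k) = mex{ G(max(0,i-2)) XOR G(max(0,k-i-3)) : 0 <= i < k }, with G(0) = 0.
G(1): splits (0,0):0^0=0 -> mex({0}) = 1
G(2): splits (0,0):0^0=0 -> mex({0}) = 1
G(3): splits (0,0):0^0=0 -> mex({0}) = 1
G(4): splits (0,1):0^1=1 (0,0):0^0=0 -> mex({0, 1}) = 2
G(5): splits (0,2):0^1=1 (0,1):0^1=1 (0,0):0^0=0 -> mex({0, 1}) = 2
G(6) = mex({1}) = 0
G(7) = mex({0, 1, 2}) = 3
G(8) = mex({0, 1, 2}) = 3
G(9) = mex({0, 2}) = 1
G(10) = mex({0, 2, 3}) = 1
G(11) = mex({0, 3}) = 1
G(12) = mex({1, 3}) = 0
G(13) = mex({0, 1, 2, 3}) = 4
G(14) = mex({0, 1, 2}) = 3
G(15) = mex({0, 1, 2}) = 3
G(16) = mex({0, 1, 2, 4}) = 3
G(17) = mex({0, 1, 3, 4}) = 2
G(18) = mex({0, 1, 3, 4}) = 2
G(19) = mex({0, 1, 3, 5}) = 2
G(20) = mex({0, 1, 2, 3, 5}) = 4
G(21) = mex({0, 1, 2, 3, 5}) = 4
G(22) = mex({1, 2, 6}) = 0
G(23) = mex({0, 1, 2, 3, 4, 6}) = 5
G(24) = mex({0, 1, 2, 3, 4}) = 5
G(25) = mex({0, 1, 3, 4, 7}) = 2
G(26) = mex({0, 1, 3, 4, 5, 7}) = 2
G(27) = mex({0, 1, 3, 5}) = 2
G(28) = mex({0, 1, 2, 5}) = 3
G(29) = mex({0, 1, 2, 4, 5, 6}) = 3
G(30) = mex({1, 2, 4, 6}) = 0
G(31) = mex({0, 1, 2, 3, 4, 6}) = 5
G(32) = mex({1, 2, 3, 4, 7}) = 0
G(33) = mex({0, 3, 7}) = 1
G(34) = mex({0, 2, 3, 5, 7}) = 1
G(35) = mex({0, 2, 3, 5, 6}) = 1
G(36) = mex({0, 1, 2, 5, 6}) = 3
Therefore G(36) = 3.

3


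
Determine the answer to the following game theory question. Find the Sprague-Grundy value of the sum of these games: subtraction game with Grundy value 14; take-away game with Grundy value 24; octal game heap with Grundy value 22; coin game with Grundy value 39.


By the Sprague-Grundy theorem, the Grundy value of a sum of games is the XOR of individual Grundy values.
subtraction game: Grundy value = 14. Running XOR: 0 XOR 14 = 14
take-away game: Grundy value = 24. Running XOR: 14 XOR 24 = 22
octal game heap: Grundy value = 22. Running XOR: 22 XOR 22 = 0
coin game: Grundy value = 39. Running XOR: 0 XOR 39 = 39
The combined Grundy value is 39.

39


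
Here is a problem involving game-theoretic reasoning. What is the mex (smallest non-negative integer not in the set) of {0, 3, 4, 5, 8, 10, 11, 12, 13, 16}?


Set = {0, 3, 4, 5, 8, 10, 11, 12, 13, 16}
0 is in the set.
1 is NOT in the set. This is the mex.
mex = 1

1


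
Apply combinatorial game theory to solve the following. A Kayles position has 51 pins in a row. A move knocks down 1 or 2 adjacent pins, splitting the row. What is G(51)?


Kayles: a move removes 1 or 2 adjacent pins from a contiguous row.
Removing pins from a row of k leaves two independent rows (a, b) with a + b = k - 1 (one pin) or a + b = k - 2 (two pins); an end removal gives a = 0.
By Sprague-Grundy, G(k) = mex{ G(a) XOR G(b) } over all these splits. G(0) = 0.
G(1): splits (0,0):0^0=0 -> mex({0}) = 1
G(2): splits (0,1):0^1=1 (0,0):0^0=0 -> mex({0, 1}) = 2
G(3): splits (0,2):0^2=2 (1,1):1^1=0 (0,1):0^1=1 -> mex({0, 1, 2}) = 3
G(4): splits (0,3):0^3=3 (1,2):1^2=3 (0,2):0^2=2 (1,1):1^1=0 -> mex({0, 2, 3}) = 1
G(5): splits (0,4):0^1=1 (1,3):1^3=2 (2,2):2^2=0 (0,3):0^3=3 (1,2):1^2=3 -> mex({0, 1, 2, 3}) = 4
G(6) = mex({0, 1, 2, 4}) = 3
G(7) = mex({0, 1, 3, 4, 5}) = 2
G(8) = mex({0, 2, 3, 5, 6}) = 1
G(9) = mex({0, 1, 2, 3, 6, 7}) = 4
G(10) = mex({0, 1, 3, 4, 5, 7}) = 2
G(11) = mex({0, 1, 2, 3, 4, 5}) = 6
G(12) = mex({0, 1, 2, 3, 5, 6, 7}) = 4
G(13) = mex({0, 2, 3, 4, 6, 7}) = 1
G(14) = mex({0, 1, 4, 5, 6, 7}) = 2
G(15) = mex({0, 1, 2, 3, 4, 5, 6}) = 7
G(16) = mex({0, 2, 3, 5, 6, 7}) = 1
G(17) = mex({0, 1, 2, 3, 5, 6, 7}) = 4
G(18) = mex({0, 1, 2, 4, 5, 6}) = 3
G(19) = mex({0, 1, 3, 4, 5, 7}) = 2
G(20) = mex({0, 2, 3, 4, 5, 6, 7}) = 1
G(21) = mex({0, 1, 2, 3, 5, 6, 7}) = 4
G(22) = mex({0, 1, 2, 3, 4, 5, 7}) = 6
G(23) = mex({0, 1, 2, 3, 4, 5, 6}) = 7
G(24) = mex({0, 1, 2, 3, 5, 6, 7}) = 4
G(25) = mex({0, 2, 3, 4, 6, 7}) = 1
G(26) = mex({0, 1, 3, 4, 5, 6, 7}) = 2
G(27) = mex({0, 1, 2, 3, 4, 5, 6, 7}) = 8
G(28) = mex({0, 1, 2, 3, 4, 6, 7, 8}) = 5
G(29) = mex({0, 1, 2, 3, 5, 6, 7, 8, 9}) = 4
G(30) = mex({0, 1, 2, 3, 4, 5, 6, 9, 10}) = 7
G(31) = mex({0, 1, 3, 4, 5, 7, 10, 11}) = 2
G(32) = mex({0, 2, 3, 4, 5, 6, 7, 9, 11}) = 1
G(33) = mex({0, 1, 2, 3, 4, 5, 6, 7, 9, 12}) = 8
G(34) = mex({0, 1, 2, 3, 4, 5, 7, 8, 11, 12}) = 6
G(35) = mex({0, 1, 2, 3, 4, 5, 6, 8, 9, 10, 11}) = 7
G(36) = mex({0, 1, 2, 3, 5, 6, 7, 9, 10}) = 4
G(37) = mex({0, 2, 3, 4, 6, 7, 9, 10, 11, 12}) = 1
G(38) = mex({0, 1, 3, 4, 5, 6, 7, 9, 10, 11, 12}) = 2
G(39) = mex({0, 1, 2, 4, 5, 6, 7, 9, 10, 12, 14}) = 3
G(40) = mex({0, 2, 3, 4, 6, 7, 11, 12, 14}) = 1
G(41) = mex({0, 1, 2, 3, 5, 6, 7, 9, 10, 11, 12}) = 4
G(42) = mex({0, 1, 2, 3, 4, 5, 6, 9, 10}) = 7
G(43) = mex({0, 1, 3, 4, 5, 7, 9, 10, 12, 15}) = 2
G(44) = mex({0, 2, 3, 4, 5, 6, 7, 9, 10, 12, 15}) = 1
G(45) = mex({0, 1, 2, 3, 4, 5, 6, 7, 9, 10, 12, 14}) = 8
G(46) = mex({0, 1, 3, 4, 5, 7, 8, 11, 12, 14}) = 2
G(47) = mex({0, 1, 2, 3, 4, 5, 6, 8, 9, 10, 11, 12}) = 7
G(48) = mex({0, 1, 2, 3, 5, 6, 7, 9, 10}) = 4
G(49) = mex({0, 2, 3, 4, 6, 7, 9, 10, 11, 12, 15}) = 1
G(50) = mex({0, 1, 4, 5, 6, 7, 9, 11, 12, 14, 15}) = 2
G(51) = mex({0, 1, 2, 3, 4, 5, 6, 7, 9, 12, 14, 15}) = 8
Therefore G(51) = 8.

8


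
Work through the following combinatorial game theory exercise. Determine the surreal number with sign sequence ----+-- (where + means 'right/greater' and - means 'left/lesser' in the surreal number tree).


Sign expansion: ----+--
Rule: track bounds (lo, hi), initially (-inf, +inf). On '+', the current value becomes lo and we move to the simplest number in (value, hi): value + 1 if hi = +inf, otherwise the midpoint (value + hi)/2. On '-', the current value becomes hi and we move to value - 1 if lo = -inf, otherwise the midpoint (lo + value)/2.
Start at 0.
Step 1: sign = -, move left. Bounds: (-inf, 0). Value = -1
Step 2: sign = -, move left. Bounds: (-inf, -1). Value = -2
Step 3: sign = -, move left. Bounds: (-inf, -2). Value = -3
Step 4: sign = -, move left. Bounds: (-inf, -3). Value = -4
Step 5: sign = +, move right. Bounds: (-4, -3). Value = -7/2
Step 6: sign = -, move left. Bounds: (-4, -7/2). Value = -15/4
Step 7: sign = -, move left. Bounds: (-4, -15/4). Value = -31/8
The surreal number with sign expansion ----+-- is -31/8.

-31/8


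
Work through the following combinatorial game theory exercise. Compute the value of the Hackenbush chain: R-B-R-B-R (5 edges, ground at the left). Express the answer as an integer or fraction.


Edges (from ground): R-B-R-B-R
By Berlekamp's sign-expansion rule, a Blue-Red Hackenbush stalk has the value of the surreal number whose sign sequence is the edge sequence with B -> + and R -> -.
Sign sequence: -+-+-
Trace the sign expansion in the surreal number tree, starting from 0:
Edge 1: R (sign -) -> bounds (-inf, 0), value = -1
Edge 2: B (sign +) -> bounds (-1, 0), value = -1/2
Edge 3: R (sign -) -> bounds (-1, -1/2), value = -3/4
Edge 4: B (sign +) -> bounds (-3/4, -1/2), value = -5/8
Edge 5: R (sign -) -> bounds (-3/4, -5/8), value = -11/16
Game value = -11/16

-11/16


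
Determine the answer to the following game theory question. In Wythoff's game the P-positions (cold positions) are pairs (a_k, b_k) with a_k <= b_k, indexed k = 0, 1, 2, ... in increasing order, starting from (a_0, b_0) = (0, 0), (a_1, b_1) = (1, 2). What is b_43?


By Wythoff's theorem, a_k = floor(k * phi) and b_k = floor(k * phi^2) = a_k + k, where phi = (1 + sqrt(5))/2 is the golden ratio.
phi = (1 + sqrt(5))/2 = 1.618034
phi^2 = phi + 1 = 2.618034
k = 43
k * phi^2 = 43 * 2.618034 = 112.575462
b_43 = floor(k * phi^2) = 112 (check: a_43 + k = 69 + 43 = 112)

112


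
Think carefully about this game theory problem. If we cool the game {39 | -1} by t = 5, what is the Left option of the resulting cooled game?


Original game: {39 | -1} (a switch {a | b} with a > b).
Cooling by t (for t below the temperature (a - b)/2 = 20) taxes each move by t: {a | b} cooled by t is {a - t | b + t}.
Cooling amount: t = 5
Cooled Left option: 39 - 5 = 34
Cooled Right option: -1 + 5 = 4
Cooled game: {34 | 4}
Left option = 34

34


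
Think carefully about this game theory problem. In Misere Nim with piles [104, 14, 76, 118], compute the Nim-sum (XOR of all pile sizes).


We need the XOR (exclusive or) of all pile sizes.
After XOR-ing pile 1 (size 104): 0 XOR 104 = 104
After XOR-ing pile 2 (size 14): 104 XOR 14 = 102
After XOR-ing pile 3 (size 76): 102 XOR 76 = 42
After XOR-ing pile 4 (size 118): 42 XOR 118 = 92
The Nim-value of this position is 92.

92


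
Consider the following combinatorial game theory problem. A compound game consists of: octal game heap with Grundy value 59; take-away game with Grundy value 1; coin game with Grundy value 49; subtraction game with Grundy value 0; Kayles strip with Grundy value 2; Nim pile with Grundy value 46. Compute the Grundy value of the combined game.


By the Sprague-Grundy theorem, the Grundy value of a sum of games is the XOR of individual Grundy values.
octal game heap: Grundy value = 59. Running XOR: 0 XOR 59 = 59
take-away game: Grundy value = 1. Running XOR: 59 XOR 1 = 58
coin game: Grundy value = 49. Running XOR: 58 XOR 49 = 11
subtraction game: Grundy value = 0. Running XOR: 11 XOR 0 = 11
Kayles strip: Grundy value = 2. Running XOR: 11 XOR 2 = 9
Nim pile: Grundy value = 46. Running XOR: 9 XOR 46 = 39
The combined Grundy value is 39.

39


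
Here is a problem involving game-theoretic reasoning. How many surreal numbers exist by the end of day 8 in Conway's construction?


Day 0: {|} = 0 is born. Count = 1.
Day n: the number of surreal numbers born by day n is 2^(n+1) - 1.
By day 0: 2^1 - 1 = 1
By day 1: 2^2 - 1 = 3
By day 2: 2^3 - 1 = 7
By day 3: 2^4 - 1 = 15
By day 4: 2^5 - 1 = 31
By day 5: 2^6 - 1 = 63
By day 6: 2^7 - 1 = 127
By day 7: 2^8 - 1 = 255
By day 8: 2^9 - 1 = 511
By day 8: 511 surreal numbers.

511


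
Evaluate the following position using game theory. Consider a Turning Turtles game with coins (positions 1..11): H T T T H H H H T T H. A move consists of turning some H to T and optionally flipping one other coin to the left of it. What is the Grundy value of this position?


Coins: H T T T H H H H T T H
Key fact: a single head at position k behaves exactly like a Nim heap of size k (turning it to T and optionally flipping a coin at j < k corresponds to moving the heap from k to j, or to 0), and heads combine as a disjunctive sum (two heads at the same place would cancel, matching j XOR j = 0). So the Nim-value is the XOR of the 1-indexed positions of the heads.
Face-up positions (1-indexed): [1, 5, 6, 7, 8, 11]
XOR 0 with 1: 0 XOR 1 = 1
XOR 1 with 5: 1 XOR 5 = 4
XOR 4 with 6: 4 XOR 6 = 2
XOR 2 with 7: 2 XOR 7 = 5
XOR 5 with 8: 5 XOR 8 = 13
XOR 13 with 11: 13 XOR 11 = 6
Nim-value = 6

6


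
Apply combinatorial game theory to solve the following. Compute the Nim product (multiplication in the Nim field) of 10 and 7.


Nim multiplication is bilinear over XOR: (u XOR v) * w = (u*w) XOR (v*w).
So we split each operand into its bit components and XOR the pairwise Nim products.
10 = 2 + 8 (as XOR of powers of 2).
7 = 1 + 2 + 4 (as XOR of powers of 2).
Using the standard Nim-product table on single bits:
  2*2 = 3,   2*4 = 8,   2*8 = 12,
  4*4 = 6,   4*8 = 11,  8*8 = 13,
and  1*x = x (identity), k*l = l*k (commutative).
Pairwise Nim products:
  2 * 1 = 2
  2 * 2 = 3
  2 * 4 = 8
  8 * 1 = 8
  8 * 2 = 12
  8 * 4 = 11
XOR them: 2 XOR 3 XOR 8 XOR 8 XOR 12 XOR 11 = 6.
Result: 10 * 7 = 6 (in Nim).

6


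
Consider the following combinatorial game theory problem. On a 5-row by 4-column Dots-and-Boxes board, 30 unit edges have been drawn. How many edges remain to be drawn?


Grid: 5 x 4 boxes, i.e. 6 rows and 5 columns of dots.
Horizontal edges: (rows + 1) * cols = 6 * 4 = 24
Vertical edges: rows * (cols + 1) = 5 * 5 = 25
Total edges: 24 + 25 = 49
Edges drawn: 30
Remaining: 49 - 30 = 19

19


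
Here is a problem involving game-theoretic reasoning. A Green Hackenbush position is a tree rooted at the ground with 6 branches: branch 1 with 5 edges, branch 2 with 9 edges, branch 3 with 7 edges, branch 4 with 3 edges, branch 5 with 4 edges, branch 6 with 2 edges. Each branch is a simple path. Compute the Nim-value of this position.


The tree has 6 branches from the ground vertex.
In Green Hackenbush, the Nim-value of a simple path of length k is k.
Branch 1: length 5, Nim-value = 5
Branch 2: length 9, Nim-value = 9
Branch 3: length 7, Nim-value = 7
Branch 4: length 3, Nim-value = 3
Branch 5: length 4, Nim-value = 4
Branch 6: length 2, Nim-value = 2
Total Nim-value = XOR of all branch values:
0 XOR 5 = 5
5 XOR 9 = 12
12 XOR 7 = 11
11 XOR 3 = 8
8 XOR 4 = 12
12 XOR 2 = 14
Nim-value of the tree = 14

14


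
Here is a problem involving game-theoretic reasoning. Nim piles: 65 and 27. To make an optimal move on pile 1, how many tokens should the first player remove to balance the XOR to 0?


Piles: 65 and 27
Current XOR: 65 XOR 27 = 90 (non-zero, so this is an N-position).
To make the XOR zero, we need to find a move that balances the piles.
For pile 1 (size 65): target = 65 XOR 90 = 27
We reduce pile 1 from 65 to 27.
Tokens removed: 65 - 27 = 38
Verification: 27 XOR 27 = 0

38


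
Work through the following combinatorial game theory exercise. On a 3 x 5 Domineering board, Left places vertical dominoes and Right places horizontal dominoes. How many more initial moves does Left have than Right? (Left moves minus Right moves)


Board is 3 x 5 (rows x cols).
Left (vertical) placements: (rows-1) * cols = 2 * 5 = 10
Right (horizontal) placements: rows * (cols-1) = 3 * 4 = 12
Advantage = Left - Right = 10 - 12 = -2

-2


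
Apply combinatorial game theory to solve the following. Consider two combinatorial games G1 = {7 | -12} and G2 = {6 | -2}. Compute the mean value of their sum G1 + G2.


G1 = {7 | -12}, G2 = {6 | -2}
Each is a switch {a | b} with numbers a > b; its mean value is (a + b)/2, and mean value is additive over game sums: m(G1 + G2) = m(G1) + m(G2).
Mean of G1 = (7 + (-12))/2 = -5/2 = -5/2
Mean of G2 = (6 + (-2))/2 = 4/2 = 2
Mean of G1 + G2 = -5/2 + 2 = -1/2

-1/2


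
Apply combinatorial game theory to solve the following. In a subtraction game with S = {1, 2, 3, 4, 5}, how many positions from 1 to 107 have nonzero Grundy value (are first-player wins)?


Subtraction set S = {1, 2, 3, 4, 5}, so G(n) = n mod 6.
G(n) = 0 when n is a multiple of 6.
Multiples of 6 in [1, 107]: 17
N-positions (nonzero Grundy) = 107 - 17 = 90

90


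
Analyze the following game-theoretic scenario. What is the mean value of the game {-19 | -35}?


Game = {-19 | -35}, a switch {a | b} with numbers a > b.
Its thermograph has left wall a - t and right wall b + t, which meet at t = (a - b)/2, where both equal (a + b)/2. So the mast (mean value) is at (a + b)/2.
Mean = (-19 + (-35))/2 = -54/2 = -27

-27


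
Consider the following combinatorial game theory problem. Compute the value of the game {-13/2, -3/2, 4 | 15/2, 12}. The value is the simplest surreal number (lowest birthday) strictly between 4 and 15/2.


Left options: {-13/2, -3/2, 4}, max = 4
Right options: {15/2, 12}, min = 15/2
All options are numbers and max(Left) < min(Right), so by the simplicity theorem the value is the simplest (earliest-born) number strictly between 4 and 15/2.
Integers 5 through 7 all lie strictly between 4 and 15/2.
Among integers, the simplest (lowest birthday = smallest |n|; 0 is born on day 0, +-n on day n) is 5.
No non-integer in the interval can be simpler: if x is a non-integer in the interval, then floor(x) or ceil(x) also lies in the interval (the interval contains an integer), and both are proper prefixes of x's sign expansion, i.e. born earlier. So the game value is 5.
Game value = 5

5


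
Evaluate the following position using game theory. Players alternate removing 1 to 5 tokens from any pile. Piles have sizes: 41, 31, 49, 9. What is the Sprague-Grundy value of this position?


Subtraction set: {1, 2, 3, 4, 5}
For this subtraction set, G(n) = n mod 6 (period = max + 1 = 6).
Pile 1 (size 41): G(41) = 41 mod 6 = 5
Pile 2 (size 31): G(31) = 31 mod 6 = 1
Pile 3 (size 49): G(49) = 49 mod 6 = 1
Pile 4 (size 9): G(9) = 9 mod 6 = 3
Total Grundy value = XOR of all: 5 XOR 1 XOR 1 XOR 3 = 6

6


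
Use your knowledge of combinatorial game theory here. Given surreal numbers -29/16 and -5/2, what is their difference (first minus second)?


x = -29/16, y = -5/2
Converting to common denominator: 16
x = -29/16, y = -40/16
x - y = -29/16 - -5/2 = 11/16

11/16


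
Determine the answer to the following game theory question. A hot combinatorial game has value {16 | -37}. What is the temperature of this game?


The game is {16 | -37}, a switch {a | b} with numbers a > b.
Cooling {a | b} by t gives {a - t | b + t}, which stops being hot when a - t = b + t, i.e. at t = (a - b)/2. So the temperature of a switch is (a - b)/2.
Temperature = (Left option - Right option) / 2
= (16 - (-37)) / 2
= 53 / 2
= 53/2

53/2


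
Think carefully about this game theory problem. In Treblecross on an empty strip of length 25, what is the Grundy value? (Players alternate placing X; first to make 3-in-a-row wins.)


Treblecross: place X on empty cells; 3-in-a-row wins.
Playing within two cells of an existing X lets the opponent win at once, so sensible play treats the cells i-2..i+2 around each X as dead. The player left with no safe cell loses, so this is a normal-play take-away game on strips of safe cells.
Placing X at cell i (0-indexed) of a strip of k safe cells leaves independent strips of sizes max(0, i-2) and max(0, k-i-3). Hence G(k) = mex{ G(max(0,i-2)) XOR G(max(0,k-i-3)) : 0 <= i < k }, with G(0) = 0.
G(1): splits (0,0):0^0=0 -> mex({0}) = 1
G(2): splits (0,0):0^0=0 -> mex({0}) = 1
G(3): splits (0,0):0^0=0 -> mex({0}) = 1
G(4): splits (0,1):0^1=1 (0,0):0^0=0 -> mex({0, 1}) = 2
G(5): splits (0,2):0^1=1 (0,1):0^1=1 (0,0):0^0=0 -> mex({0, 1}) = 2
G(6) = mex({1}) = 0
G(7) = mex({0, 1, 2}) = 3
G(8) = mex({0, 1, 2}) = 3
G(9) = mex({0, 2}) = 1
G(10) = mex({0, 2, 3}) = 1
G(11) = mex({0, 3}) = 1
G(12) = mex({1, 3}) = 0
G(13) = mex({0, 1, 2, 3}) = 4
G(14) = mex({0, 1, 2}) = 3
G(15) = mex({0, 1, 2}) = 3
G(16) = mex({0, 1, 2, 4}) = 3
G(17) = mex({0, 1, 3, 4}) = 2
G(18) = mex({0, 1, 3, 4}) = 2
G(19) = mex({0, 1, 3, 5}) = 2
G(20) = mex({0, 1, 2, 3, 5}) = 4
G(21) = mex({0, 1, 2, 3, 5}) = 4
G(22) = mex({1, 2, 6}) = 0
G(23) = mex({0, 1, 2, 3, 4, 6}) = 5
G(24) = mex({0, 1, 2, 3, 4}) = 5
G(25) = mex({0, 1, 3, 4, 7}) = 2
Therefore G(25) = 2.

2


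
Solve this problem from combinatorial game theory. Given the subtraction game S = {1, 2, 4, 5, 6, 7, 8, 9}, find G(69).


The subtraction set is S = {1, 2, 4, 5, 6, 7, 8, 9}.
G(k) = mex{ G(k - s) : s in S, s <= k }. We compute iteratively: G(0) = 0.
G(1) = mex({0}) = 1
G(2) = mex({0, 1}) = 2
G(3) = mex({1, 2}) = 0
G(4) = mex({0, 2}) = 1
G(5) = mex({0, 1}) = 2
G(6) = mex({0, 1, 2}) = 3
G(7) = mex({0, 1, 2, 3}) = 4
G(8) = mex({0, 1, 2, 3, 4}) = 5
G(9) = mex({0, 1, 2, 4, 5}) = 3
G(10) = mex({0, 1, 2, 3, 5}) = 4
G(11) = mex({0, 1, 2, 3, 4}) = 5
G(12) = mex({0, 1, 2, 3, 4, 5}) = 6
G(13) = mex({1, 2, 3, 4, 5, 6}) = 0
G(14) = mex({0, 2, 3, 4, 5, 6}) = 1
G(15) = mex({0, 1, 3, 4, 5}) = 2
G(16) = mex({1, 2, 3, 4, 5, 6}) = 0
G(17) = mex({0, 2, 3, 4, 5, 6}) = 1
G(18) = mex({0, 1, 3, 4, 5, 6}) = 2
G(19) = mex({0, 1, 2, 4, 5, 6}) = 3
G(20) = mex({0, 1, 2, 3, 5, 6}) = 4
G(21) = mex({0, 1, 2, 3, 4, 6}) = 5
Observe that G(13)..G(21) = 0, 1, 2, 0, 1, 2, 3, 4, 5 repeats G(0)..G(8) = 0, 1, 2, 0, 1, 2, 3, 4, 5.
For k >= max(S) = 9, G(k) is determined by the previous 9 values G(k-9)..G(k-1); a window of 9 consecutive values has recurred shifted by 13, so by induction G(k + 13) = G(k) for all k >= 0: the sequence is periodic from the start with period 13.
One period: G(0..12) = 0, 1, 2, 0, 1, 2, 3, 4, 5, 3, 4, 5, 6.
69 mod 13 = 4, so G(69) = G(4) = 1.

1


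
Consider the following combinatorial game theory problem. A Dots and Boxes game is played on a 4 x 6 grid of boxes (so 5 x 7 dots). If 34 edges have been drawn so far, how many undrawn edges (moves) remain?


Grid: 4 x 6 boxes, i.e. 5 rows and 7 columns of dots.
Horizontal edges: (rows + 1) * cols = 5 * 6 = 30
Vertical edges: rows * (cols + 1) = 4 * 7 = 28
Total edges: 30 + 28 = 58
Edges drawn: 34
Remaining: 58 - 34 = 24

24


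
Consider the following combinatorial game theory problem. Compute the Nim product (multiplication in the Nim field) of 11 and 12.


Nim multiplication is bilinear over XOR: (u XOR v) * w = (u*w) XOR (v*w).
So we split each operand into its bit components and XOR the pairwise Nim products.
11 = 1 + 2 + 8 (as XOR of powers of 2).
12 = 4 + 8 (as XOR of powers of 2).
Using the standard Nim-product table on single bits:
  2*2 = 3,   2*4 = 8,   2*8 = 12,
  4*4 = 6,   4*8 = 11,  8*8 = 13,
and  1*x = x (identity), k*l = l*k (commutative).
Pairwise Nim products:
  1 * 4 = 4
  1 * 8 = 8
  2 * 4 = 8
  2 * 8 = 12
  8 * 4 = 11
  8 * 8 = 13
XOR them: 4 XOR 8 XOR 8 XOR 12 XOR 11 XOR 13 = 14.
Result: 11 * 12 = 14 (in Nim).

14


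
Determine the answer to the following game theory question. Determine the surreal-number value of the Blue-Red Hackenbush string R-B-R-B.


Edges (from ground): R-B-R-B
By Berlekamp's sign-expansion rule, a Blue-Red Hackenbush stalk has the value of the surreal number whose sign sequence is the edge sequence with B -> + and R -> -.
Sign sequence: -+-+
Trace the sign expansion in the surreal number tree, starting from 0:
Edge 1: R (sign -) -> bounds (-inf, 0), value = -1
Edge 2: B (sign +) -> bounds (-1, 0), value = -1/2
Edge 3: R (sign -) -> bounds (-1, -1/2), value = -3/4
Edge 4: B (sign +) -> bounds (-3/4, -1/2), value = -5/8
Game value = -5/8

-5/8


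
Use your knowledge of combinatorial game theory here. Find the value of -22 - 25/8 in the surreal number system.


x = -22, y = 25/8
Converting to common denominator: 8
x = -176/8, y = 25/8
x - y = -22 - 25/8 = -201/8

-201/8


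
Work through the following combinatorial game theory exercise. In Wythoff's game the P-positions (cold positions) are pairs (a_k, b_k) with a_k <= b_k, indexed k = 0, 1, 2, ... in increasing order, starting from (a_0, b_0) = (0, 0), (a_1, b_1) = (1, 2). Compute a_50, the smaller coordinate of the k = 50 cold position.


By Wythoff's theorem, a_k = floor(k * phi) and b_k = floor(k * phi^2) = a_k + k, where phi = (1 + sqrt(5))/2 is the golden ratio.
phi = (1 + sqrt(5))/2 = 1.618034
k = 50
k * phi = 50 * 1.618034 = 80.901699
a_50 = floor(k * phi) = 80

80


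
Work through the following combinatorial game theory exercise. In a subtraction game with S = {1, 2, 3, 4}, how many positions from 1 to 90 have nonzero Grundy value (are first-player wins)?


Subtraction set S = {1, 2, 3, 4}, so G(n) = n mod 5.
G(n) = 0 when n is a multiple of 5.
Multiples of 5 in [1, 90]: 18
N-positions (nonzero Grundy) = 90 - 18 = 72

72


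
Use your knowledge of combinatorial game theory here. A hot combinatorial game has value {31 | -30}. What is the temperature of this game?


The game is {31 | -30}, a switch {a | b} with numbers a > b.
Cooling {a | b} by t gives {a - t | b + t}, which stops being hot when a - t = b + t, i.e. at t = (a - b)/2. So the temperature of a switch is (a - b)/2.
Temperature = (Left option - Right option) / 2
= (31 - (-30)) / 2
= 61 / 2
= 61/2

61/2


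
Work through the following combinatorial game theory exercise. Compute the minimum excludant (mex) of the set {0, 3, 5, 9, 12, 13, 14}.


Set = {0, 3, 5, 9, 12, 13, 14}
0 is in the set.
1 is NOT in the set. This is the mex.
mex = 1

1


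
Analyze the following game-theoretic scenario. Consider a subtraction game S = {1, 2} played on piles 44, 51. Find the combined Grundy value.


Subtraction set: {1, 2}
For this subtraction set, G(n) = n mod 3 (period = max + 1 = 3).
Pile 1 (size 44): G(44) = 44 mod 3 = 2
Pile 2 (size 51): G(51) = 51 mod 3 = 0
Total Grundy value = XOR of all: 2 XOR 0 = 2

2


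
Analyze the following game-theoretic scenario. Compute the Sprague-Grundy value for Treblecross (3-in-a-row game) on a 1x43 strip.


Treblecross: place X on empty cells; 3-in-a-row wins.
Playing within two cells of an existing X lets the opponent win at once, so sensible play treats the cells i-2..i+2 around each X as dead. The player left with no safe cell loses, so this is a normal-play take-away game on strips of safe cells.
Placing X at cell i (0-indexed) of a strip of k safe cells leaves independent strips of sizes max(0, i-2) and max(0, k-i-3). Hence G(k) = mex{ G(max(0,i-2)) XOR G(max(0,k-i-3)) : 0 <= i < k }, with G(0) = 0.
G(1): splits (0,0):0^0=0 -> mex({0}) = 1
G(2): splits (0,0):0^0=0 -> mex({0}) = 1
G(3): splits (0,0):0^0=0 -> mex({0}) = 1
G(4): splits (0,1):0^1=1 (0,0):0^0=0 -> mex({0, 1}) = 2
G(5): splits (0,2):0^1=1 (0,1):0^1=1 (0,0):0^0=0 -> mex({0, 1}) = 2
G(6) = mex({1}) = 0
G(7) = mex({0, 1, 2}) = 3
G(8) = mex({0, 1, 2}) = 3
G(9) = mex({0, 2}) = 1
G(10) = mex({0, 2, 3}) = 1
G(11) = mex({0, 3}) = 1
G(12) = mex({1, 3}) = 0
G(13) = mex({0, 1, 2, 3}) = 4
G(14) = mex({0, 1, 2}) = 3
G(15) = mex({0, 1, 2}) = 3
G(16) = mex({0, 1, 2, 4}) = 3
G(17) = mex({0, 1, 3, 4}) = 2
G(18) = mex({0, 1, 3, 4}) = 2
G(19) = mex({0, 1, 3, 5}) = 2
G(20) = mex({0, 1, 2, 3, 5}) = 4
G(21) = mex({0, 1, 2, 3, 5}) = 4
G(22) = mex({1, 2, 6}) = 0
G(23) = mex({0, 1, 2, 3, 4, 6}) = 5
G(24) = mex({0, 1, 2, 3, 4}) = 5
G(25) = mex({0, 1, 3, 4, 7}) = 2
G(26) = mex({0, 1, 3, 4, 5, 7}) = 2
G(27) = mex({0, 1, 3, 5}) = 2
G(28) = mex({0, 1, 2, 5}) = 3
G(29) = mex({0, 1, 2, 4, 5, 6}) = 3
G(30) = mex({1, 2, 4, 6}) = 0
G(31) = mex({0, 1, 2, 3, 4, 6}) = 5
G(32) = mex({1, 2, 3, 4, 7}) = 0
G(33) = mex({0, 3, 7}) = 1
G(34) = mex({0, 2, 3, 5, 7}) = 1
G(35) = mex({0, 2, 3, 5, 6}) = 1
G(36) = mex({0, 1, 2, 5, 6}) = 3
G(37) = mex({0, 1, 2, 4, 5, 6}) = 3
G(38) = mex({0, 1, 2, 4}) = 3
G(39) = mex({0, 1, 2, 3, 4, 7}) = 5
G(40) = mex({0, 1, 2, 3, 4, 5, 7}) = 6
G(41) = mex({0, 1, 2, 3, 5, 7}) = 4
G(42) = mex({0, 1, 2, 3, 5, 6, 7}) = 4
G(43) = mex({0, 2, 3, 5, 6}) = 1
Therefore G(43) = 1.

1


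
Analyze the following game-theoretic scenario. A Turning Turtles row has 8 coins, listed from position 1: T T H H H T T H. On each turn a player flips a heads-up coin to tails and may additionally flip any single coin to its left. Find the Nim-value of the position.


Coins: T T H H H T T H
Key fact: a single head at position k behaves exactly like a Nim heap of size k (turning it to T and optionally flipping a coin at j < k corresponds to moving the heap from k to j, or to 0), and heads combine as a disjunctive sum (two heads at the same place would cancel, matching j XOR j = 0). So the Nim-value is the XOR of the 1-indexed positions of the heads.
Face-up positions (1-indexed): [3, 4, 5, 8]
XOR 0 with 3: 0 XOR 3 = 3
XOR 3 with 4: 3 XOR 4 = 7
XOR 7 with 5: 7 XOR 5 = 2
XOR 2 with 8: 2 XOR 8 = 10
Nim-value = 10

10


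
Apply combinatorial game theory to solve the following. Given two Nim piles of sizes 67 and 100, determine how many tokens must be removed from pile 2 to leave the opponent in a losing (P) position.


Piles: 67 and 100
Current XOR: 67 XOR 100 = 39 (non-zero, so this is an N-position).
To make the XOR zero, we need to find a move that balances the piles.
For pile 2 (size 100): target = 100 XOR 39 = 67
We reduce pile 2 from 100 to 67.
Tokens removed: 100 - 67 = 33
Verification: 67 XOR 67 = 0

33


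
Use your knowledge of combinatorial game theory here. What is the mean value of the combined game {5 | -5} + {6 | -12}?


G1 = {5 | -5}, G2 = {6 | -12}
Each is a switch {a | b} with numbers a > b; its mean value is (a + b)/2, and mean value is additive over game sums: m(G1 + G2) = m(G1) + m(G2).
Mean of G1 = (5 + (-5))/2 = 0/2 = 0
Mean of G2 = (6 + (-12))/2 = -6/2 = -3
Mean of G1 + G2 = 0 + -3 = -3

-3


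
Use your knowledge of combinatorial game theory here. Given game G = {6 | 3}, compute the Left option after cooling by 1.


Original game: {6 | 3} (a switch {a | b} with a > b).
Cooling by t (for t below the temperature (a - b)/2 = 3/2) taxes each move by t: {a | b} cooled by t is {a - t | b + t}.
Cooling amount: t = 1
Cooled Left option: 6 - 1 = 5
Cooled Right option: 3 + 1 = 4
Cooled game: {5 | 4}
Left option = 5

5


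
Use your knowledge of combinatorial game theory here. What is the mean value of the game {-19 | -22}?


Game = {-19 | -22}, a switch {a | b} with numbers a > b.
Its thermograph has left wall a - t and right wall b + t, which meet at t = (a - b)/2, where both equal (a + b)/2. So the mast (mean value) is at (a + b)/2.
Mean = (-19 + (-22))/2 = -41/2 = -41/2

-41/2


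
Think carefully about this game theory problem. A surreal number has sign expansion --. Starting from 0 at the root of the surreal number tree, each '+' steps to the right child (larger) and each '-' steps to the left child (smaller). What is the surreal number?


Sign expansion: --
Rule: track bounds (lo, hi), initially (-inf, +inf). On '+', the current value becomes lo and we move to the simplest number in (value, hi): value + 1 if hi = +inf, otherwise the midpoint (value + hi)/2. On '-', the current value becomes hi and we move to value - 1 if lo = -inf, otherwise the midpoint (lo + value)/2.
Start at 0.
Step 1: sign = -, move left. Bounds: (-inf, 0). Value = -1
Step 2: sign = -, move left. Bounds: (-inf, -1). Value = -2
The surreal number with sign expansion -- is -2.

-2


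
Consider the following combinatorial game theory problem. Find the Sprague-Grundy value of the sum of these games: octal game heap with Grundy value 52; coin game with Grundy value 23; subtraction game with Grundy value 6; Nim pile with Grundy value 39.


By the Sprague-Grundy theorem, the Grundy value of a sum of games is the XOR of individual Grundy values.
octal game heap: Grundy value = 52. Running XOR: 0 XOR 52 = 52
coin game: Grundy value = 23. Running XOR: 52 XOR 23 = 35
subtraction game: Grundy value = 6. Running XOR: 35 XOR 6 = 37
Nim pile: Grundy value = 39. Running XOR: 37 XOR 39 = 2
The combined Grundy value is 2.

2


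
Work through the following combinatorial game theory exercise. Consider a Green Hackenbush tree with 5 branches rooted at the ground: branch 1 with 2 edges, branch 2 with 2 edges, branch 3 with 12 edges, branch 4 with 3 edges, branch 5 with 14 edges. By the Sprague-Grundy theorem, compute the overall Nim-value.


The tree has 5 branches from the ground vertex.
In Green Hackenbush, the Nim-value of a simple path of length k is k.
Branch 1: length 2, Nim-value = 2
Branch 2: length 2, Nim-value = 2
Branch 3: length 12, Nim-value = 12
Branch 4: length 3, Nim-value = 3
Branch 5: length 14, Nim-value = 14
Total Nim-value = XOR of all branch values:
0 XOR 2 = 2
2 XOR 2 = 0
0 XOR 12 = 12
12 XOR 3 = 15
15 XOR 14 = 1
Nim-value of the tree = 1

1


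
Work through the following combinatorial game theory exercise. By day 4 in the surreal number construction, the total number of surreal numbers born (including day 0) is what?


Day 0: {|} = 0 is born. Count = 1.
Day n: the number of surreal numbers born by day n is 2^(n+1) - 1.
By day 0: 2^1 - 1 = 1
By day 1: 2^2 - 1 = 3
By day 2: 2^3 - 1 = 7
By day 3: 2^4 - 1 = 15
By day 4: 2^5 - 1 = 31
By day 4: 31 surreal numbers.

31


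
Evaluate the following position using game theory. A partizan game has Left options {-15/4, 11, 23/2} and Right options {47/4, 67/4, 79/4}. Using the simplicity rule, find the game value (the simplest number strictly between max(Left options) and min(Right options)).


Left options: {-15/4, 11, 23/2}, max = 23/2
Right options: {47/4, 67/4, 79/4}, min = 47/4
All options are numbers and max(Left) < min(Right), so by the simplicity theorem the value is the simplest (earliest-born) number strictly between 23/2 and 47/4.
No integer lies strictly between 23/2 and 47/4, so the value is the dyadic rational m/2^k in the interval with the smallest k (then m odd); search k = 1, 2, ...:
Denominator 2: no odd multiple of 1/2 lies strictly between 23/2 and 47/4.
Denominator 4: no odd multiple of 1/4 lies strictly between 23/2 and 47/4.
Denominator 8: 93/8 lies strictly between 23/2 and 47/4 -- found.
The simplest number in the interval is 93/8.
Game value = 93/8

93/8


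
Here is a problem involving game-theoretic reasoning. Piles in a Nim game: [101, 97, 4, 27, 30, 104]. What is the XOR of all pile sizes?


We need the XOR (exclusive or) of all pile sizes.
After XOR-ing pile 1 (size 101): 0 XOR 101 = 101
After XOR-ing pile 2 (size 97): 101 XOR 97 = 4
After XOR-ing pile 3 (size 4): 4 XOR 4 = 0
After XOR-ing pile 4 (size 27): 0 XOR 27 = 27
After XOR-ing pile 5 (size 30): 27 XOR 30 = 5
After XOR-ing pile 6 (size 104): 5 XOR 104 = 109
The Nim-value of this position is 109.

109


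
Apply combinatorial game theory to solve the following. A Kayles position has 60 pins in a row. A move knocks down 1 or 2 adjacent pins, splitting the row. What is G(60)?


Kayles: a move removes 1 or 2 adjacent pins from a contiguous row.
Removing pins from a row of k leaves two independent rows (a, b) with a + b = k - 1 (one pin) or a + b = k - 2 (two pins); an end removal gives a = 0.
By Sprague-Grundy, G(k) = mex{ G(a) XOR G(b) } over all these splits. G(0) = 0.
G(1): splits (0,0):0^0=0 -> mex({0}) = 1
G(2): splits (0,1):0^1=1 (0,0):0^0=0 -> mex({0, 1}) = 2
G(3): splits (0,2):0^2=2 (1,1):1^1=0 (0,1):0^1=1 -> mex({0, 1, 2}) = 3
G(4): splits (0,3):0^3=3 (1,2):1^2=3 (0,2):0^2=2 (1,1):1^1=0 -> mex({0, 2, 3}) = 1
G(5): splits (0,4):0^1=1 (1,3):1^3=2 (2,2):2^2=0 (0,3):0^3=3 (1,2):1^2=3 -> mex({0, 1, 2, 3}) = 4
G(6) = mex({0, 1, 2, 4}) = 3
G(7) = mex({0, 1, 3, 4, 5}) = 2
G(8) = mex({0, 2, 3, 5, 6}) = 1
G(9) = mex({0, 1, 2, 3, 6, 7}) = 4
G(10) = mex({0, 1, 3, 4, 5, 7}) = 2
G(11) = mex({0, 1, 2, 3, 4, 5}) = 6
G(12) = mex({0, 1, 2, 3, 5, 6, 7}) = 4
G(13) = mex({0, 2, 3, 4, 6, 7}) = 1
G(14) = mex({0, 1, 4, 5, 6, 7}) = 2
G(15) = mex({0, 1, 2, 3, 4, 5, 6}) = 7
G(16) = mex({0, 2, 3, 5, 6, 7}) = 1
G(17) = mex({0, 1, 2, 3, 5, 6, 7}) = 4
G(18) = mex({0, 1, 2, 4, 5, 6}) = 3
G(19) = mex({0, 1, 3, 4, 5, 7}) = 2
G(20) = mex({0, 2, 3, 4, 5, 6, 7}) = 1
G(21) = mex({0, 1, 2, 3, 5, 6, 7}) = 4
G(22) = mex({0, 1, 2, 3, 4, 5, 7}) = 6
G(23) = mex({0, 1, 2, 3, 4, 5, 6}) = 7
G(24) = mex({0, 1, 2, 3, 5, 6, 7}) = 4
G(25) = mex({0, 2, 3, 4, 6, 7}) = 1
G(26) = mex({0, 1, 3, 4, 5, 6, 7}) = 2
G(27) = mex({0, 1, 2, 3, 4, 5, 6, 7}) = 8
G(28) = mex({0, 1, 2, 3, 4, 6, 7, 8}) = 5
G(29) = mex({0, 1, 2, 3, 5, 6, 7, 8, 9}) = 4
G(30) = mex({0, 1, 2, 3, 4, 5, 6, 9, 10}) = 7
G(31) = mex({0, 1, 3, 4, 5, 7, 10, 11}) = 2
G(32) = mex({0, 2, 3, 4, 5, 6, 7, 9, 11}) = 1
G(33) = mex({0, 1, 2, 3, 4, 5, 6, 7, 9, 12}) = 8
G(34) = mex({0, 1, 2, 3, 4, 5, 7, 8, 11, 12}) = 6
G(35) = mex({0, 1, 2, 3, 4, 5, 6, 8, 9, 10, 11}) = 7
G(36) = mex({0, 1, 2, 3, 5, 6, 7, 9, 10}) = 4
G(37) = mex({0, 2, 3, 4, 6, 7, 9, 10, 11, 12}) = 1
G(38) = mex({0, 1, 3, 4, 5, 6, 7, 9, 10, 11, 12}) = 2
G(39) = mex({0, 1, 2, 4, 5, 6, 7, 9, 10, 12, 14}) = 3
G(40) = mex({0, 2, 3, 4, 6, 7, 11, 12, 14}) = 1
G(41) = mex({0, 1, 2, 3, 5, 6, 7, 9, 10, 11, 12}) = 4
G(42) = mex({0, 1, 2, 3, 4, 5, 6, 9, 10}) = 7
G(43) = mex({0, 1, 3, 4, 5, 7, 9, 10, 12, 15}) = 2
G(44) = mex({0, 2, 3, 4, 5, 6, 7, 9, 10, 12, 15}) = 1
G(45) = mex({0, 1, 2, 3, 4, 5, 6, 7, 9, 10, 12, 14}) = 8
G(46) = mex({0, 1, 3, 4, 5, 7, 8, 11, 12, 14}) = 2
G(47) = mex({0, 1, 2, 3, 4, 5, 6, 8, 9, 10, 11, 12}) = 7
G(48) = mex({0, 1, 2, 3, 5, 6, 7, 9, 10}) = 4
G(49) = mex({0, 2, 3, 4, 6, 7, 9, 10, 11, 12, 15}) = 1
G(50) = mex({0, 1, 4, 5, 6, 7, 9, 11, 12, 14, 15}) = 2
G(51) = mex({0, 1, 2, 3, 4, 5, 6, 7, 9, 12, 14, 15}) = 8
G(52) = mex({0, 2, 3, 4, 5, 6, 7, 8, 11, 12, 15}) = 1
G(53) = mex({0, 1, 2, 3, 5, 6, 7, 8, 9, 10, 11, 12}) = 4
G(54) = mex({0, 1, 2, 3, 4, 5, 6, 9, 10}) = 7
G(55) = mex({0, 1, 3, 4, 5, 7, 9, 10, 11, 12}) = 2
G(56) = mex({0, 2, 3, 4, 5, 6, 7, 9, 10, 11, 12, 13, 14}) = 1
G(57) = mex({0, 1, 2, 3, 5, 6, 7, 9, 10, 12, 13, 14, 15}) = 4
G(58) = mex({0, 1, 3, 4, 5, 7, 11, 12, 14, 15}) = 2
G(59) = mex({0, 1, 2, 3, 4, 5, 6, 9, 10, 11, 12, 15}) = 7
G(60) = mex({0, 1, 2, 3, 5, 6, 7, 9, 10}) = 4
Therefore G(60) = 4.

4
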